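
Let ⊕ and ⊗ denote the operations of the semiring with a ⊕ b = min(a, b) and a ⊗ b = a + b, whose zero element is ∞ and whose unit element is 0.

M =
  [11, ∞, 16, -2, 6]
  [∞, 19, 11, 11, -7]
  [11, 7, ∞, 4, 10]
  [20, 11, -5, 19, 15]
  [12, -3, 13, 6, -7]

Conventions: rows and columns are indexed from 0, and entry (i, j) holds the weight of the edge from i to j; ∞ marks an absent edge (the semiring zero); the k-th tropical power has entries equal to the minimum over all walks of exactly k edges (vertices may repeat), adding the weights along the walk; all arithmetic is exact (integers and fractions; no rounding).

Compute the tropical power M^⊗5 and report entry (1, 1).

M^⊗2:
  [18, 3, -7, 9, -1]
  [5, -10, 6, -1, -14]
  [22, 7, -1, 9, 0]
  [6, 2, 14, -1, 4]
  [5, -10, 1, -1, -14]
M^⊗3:
  [4, -4, 4, -3, -8]
  [-2, -17, -6, -8, -21]
  [10, -3, 4, 3, -7]
  [16, 1, -6, 4, -5]
  [-2, -17, -6, -8, -21]
M^⊗4:
  [4, -11, -8, -2, -15]
  [-9, -24, -13, -15, -28]
  [5, -10, -2, -1, -14]
  [5, -8, -1, -2, -12]
  [-9, -24, -13, -15, -28]
M^⊗5:
  [-3, -18, -7, -9, -22]
  [-16, -31, -20, -22, -35]
  [-2, -17, -6, -8, -21]
  [0, -15, -7, -6, -19]
  [-16, -31, -20, -22, -35]
Key observation: the optimum is the walk 1->4->4->4->4->1, with weight (-7) + (-7) + (-7) + (-7) + (-3) = -31.
Optimal value attained by: walk 1->4->4->4->4->1.
Answer: (M^⊗5)[1][1] = -31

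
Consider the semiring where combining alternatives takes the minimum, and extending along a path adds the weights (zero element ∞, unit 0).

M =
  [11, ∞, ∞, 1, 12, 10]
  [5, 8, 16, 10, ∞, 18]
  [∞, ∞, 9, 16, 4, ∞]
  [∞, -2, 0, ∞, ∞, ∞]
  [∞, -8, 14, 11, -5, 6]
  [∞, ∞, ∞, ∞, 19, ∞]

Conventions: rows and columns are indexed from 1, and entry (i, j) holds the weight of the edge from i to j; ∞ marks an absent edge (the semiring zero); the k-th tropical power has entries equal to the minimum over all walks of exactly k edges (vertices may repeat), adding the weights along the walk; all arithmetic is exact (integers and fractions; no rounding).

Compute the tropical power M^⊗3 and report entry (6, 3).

M^⊗2:
  [22, -1, 1, 12, 7, 18]
  [13, 8, 10, 6, 17, 15]
  [∞, -4, 16, 15, -1, 10]
  [3, 6, 9, 8, 4, 16]
  [-3, -13, 8, 2, -10, 1]
  [∞, 11, 33, 30, 14, 25]
M^⊗3:
  [4, -1, 10, 9, 2, 13]
  [13, 4, 6, 14, 12, 23]
  [1, -9, 12, 6, -6, 5]
  [11, -4, 8, 4, -1, 10]
  [-8, -18, 2, -3, -15, -4]
  [16, 6, 27, 21, 9, 20]
Key observation: the optimum is the walk 6->5->2->3, with weight 19 + (-8) + 16 = 27.
Optimal value attained by: walk 6->5->2->3.
Answer: (M^⊗3)[6][3] = 27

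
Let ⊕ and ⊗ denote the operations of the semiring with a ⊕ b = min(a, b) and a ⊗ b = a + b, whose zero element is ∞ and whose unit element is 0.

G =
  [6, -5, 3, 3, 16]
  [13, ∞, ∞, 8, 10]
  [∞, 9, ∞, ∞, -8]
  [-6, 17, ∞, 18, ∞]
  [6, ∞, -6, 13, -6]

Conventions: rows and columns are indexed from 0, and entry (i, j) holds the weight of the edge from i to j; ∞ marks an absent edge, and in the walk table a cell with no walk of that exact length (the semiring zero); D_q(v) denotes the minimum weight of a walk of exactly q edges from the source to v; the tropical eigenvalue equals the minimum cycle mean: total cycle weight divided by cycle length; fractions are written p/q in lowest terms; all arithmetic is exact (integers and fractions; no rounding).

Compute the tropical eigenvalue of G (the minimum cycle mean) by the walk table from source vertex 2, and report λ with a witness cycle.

q=0: [∞, ∞, 0, ∞, ∞]
q=1: [∞, 9, ∞, ∞, -8]
q=2: [-2, ∞, -14, 5, -14]
q=3: [-8, -7, -20, -1, -22]
q=4: [-16, -13, -28, -9, -28]
q=5: [-22, -21, -34, -15, -36]
Optimal cycle mean attained by: cycle 2->4->2, total (-8) + (-6), length 2.
Answer: λ = -7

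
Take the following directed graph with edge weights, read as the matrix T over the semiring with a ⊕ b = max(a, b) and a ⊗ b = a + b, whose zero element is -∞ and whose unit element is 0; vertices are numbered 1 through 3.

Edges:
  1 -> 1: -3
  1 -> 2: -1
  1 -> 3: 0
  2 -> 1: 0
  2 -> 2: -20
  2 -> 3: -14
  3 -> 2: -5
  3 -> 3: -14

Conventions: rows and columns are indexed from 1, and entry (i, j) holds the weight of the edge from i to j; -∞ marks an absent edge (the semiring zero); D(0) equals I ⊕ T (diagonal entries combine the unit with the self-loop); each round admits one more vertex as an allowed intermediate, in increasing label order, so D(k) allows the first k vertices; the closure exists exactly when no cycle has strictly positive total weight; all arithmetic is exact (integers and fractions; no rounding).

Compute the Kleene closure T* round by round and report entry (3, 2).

D(0):
  [0, -1, 0]
  [0, 0, -14]
  [-∞, -5, 0]
D(1):
  [0, -1, 0]
  [0, 0, 0]
  [-∞, -5, 0]
D(2):
  [0, -1, 0]
  [0, 0, 0]
  [-5, -5, 0]
D(3):
  [0, -1, 0]
  [0, 0, 0]
  [-5, -5, 0]
Answer: T*[3][2] = -5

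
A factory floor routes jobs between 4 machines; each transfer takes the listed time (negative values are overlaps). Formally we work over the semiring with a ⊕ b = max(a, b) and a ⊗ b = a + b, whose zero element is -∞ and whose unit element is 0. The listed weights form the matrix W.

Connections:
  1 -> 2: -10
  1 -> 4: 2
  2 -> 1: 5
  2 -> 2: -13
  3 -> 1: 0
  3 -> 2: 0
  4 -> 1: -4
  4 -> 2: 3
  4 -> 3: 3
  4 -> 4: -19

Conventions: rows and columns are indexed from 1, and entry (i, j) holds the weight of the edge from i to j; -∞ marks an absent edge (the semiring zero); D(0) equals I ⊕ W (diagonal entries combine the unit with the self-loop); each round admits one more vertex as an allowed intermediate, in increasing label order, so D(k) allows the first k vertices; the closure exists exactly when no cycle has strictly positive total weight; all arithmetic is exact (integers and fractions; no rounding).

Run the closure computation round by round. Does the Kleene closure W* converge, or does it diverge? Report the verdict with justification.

D(0):
  [0, -10, -∞, 2]
  [5, 0, -∞, -∞]
  [0, 0, 0, -∞]
  [-4, 3, 3, 0]
D(1):
  [0, -10, -∞, 2]
  [5, 0, -∞, 7]
  [0, 0, 0, 2]
  [-4, 3, 3, 0]
Detection: at round 2, diagonal entry (4, 4) turns strictly positive.
Key observation: the cycle 4->2->1->4 has total weight 3 + 5 + 2, which is strictly positive.
Answer: DIVERGES — positive cycle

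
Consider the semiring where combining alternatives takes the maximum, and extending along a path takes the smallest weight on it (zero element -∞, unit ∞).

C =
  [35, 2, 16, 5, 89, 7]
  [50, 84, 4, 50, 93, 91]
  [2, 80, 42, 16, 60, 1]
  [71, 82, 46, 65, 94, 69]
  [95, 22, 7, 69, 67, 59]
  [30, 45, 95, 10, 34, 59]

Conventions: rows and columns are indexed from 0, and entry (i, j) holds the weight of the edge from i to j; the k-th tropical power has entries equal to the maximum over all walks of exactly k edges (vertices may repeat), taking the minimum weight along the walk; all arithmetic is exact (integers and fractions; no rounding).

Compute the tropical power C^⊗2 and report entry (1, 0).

C^⊗2:
  [89, 22, 16, 69, 67, 59]
  [93, 84, 91, 69, 84, 84]
  [60, 80, 42, 60, 80, 80]
  [94, 82, 69, 69, 82, 82]
  [69, 69, 59, 67, 89, 69]
  [45, 80, 59, 45, 60, 59]
Key observation: the optimum is the walk 1->4->0, with weight 93 min 95 = 93.
Optimal value attained by: walk 1->4->0.
Answer: (C^⊗2)[1][0] = 93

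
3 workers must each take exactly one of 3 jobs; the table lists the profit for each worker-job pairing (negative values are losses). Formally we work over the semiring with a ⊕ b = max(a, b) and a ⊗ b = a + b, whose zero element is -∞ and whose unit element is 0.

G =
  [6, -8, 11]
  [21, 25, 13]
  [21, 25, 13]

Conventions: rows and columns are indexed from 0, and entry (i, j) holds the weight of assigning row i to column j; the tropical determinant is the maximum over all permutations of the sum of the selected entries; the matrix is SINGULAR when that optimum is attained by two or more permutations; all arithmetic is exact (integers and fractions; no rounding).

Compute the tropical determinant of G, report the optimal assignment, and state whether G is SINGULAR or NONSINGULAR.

σ = (0, 1, 2): 6 + 25 + 13 = 44
σ = (0, 2, 1): 6 + 13 + 25 = 44
σ = (1, 0, 2): (-8) + 21 + 13 = 26
σ = (1, 2, 0): (-8) + 13 + 21 = 26
σ = (2, 0, 1): 11 + 21 + 25 = 57
σ = (2, 1, 0): 11 + 25 + 21 = 57
Optimal value attained by: σ = (2, 0, 1).
Answer: det⊕(G) = 57; verdict: SINGULAR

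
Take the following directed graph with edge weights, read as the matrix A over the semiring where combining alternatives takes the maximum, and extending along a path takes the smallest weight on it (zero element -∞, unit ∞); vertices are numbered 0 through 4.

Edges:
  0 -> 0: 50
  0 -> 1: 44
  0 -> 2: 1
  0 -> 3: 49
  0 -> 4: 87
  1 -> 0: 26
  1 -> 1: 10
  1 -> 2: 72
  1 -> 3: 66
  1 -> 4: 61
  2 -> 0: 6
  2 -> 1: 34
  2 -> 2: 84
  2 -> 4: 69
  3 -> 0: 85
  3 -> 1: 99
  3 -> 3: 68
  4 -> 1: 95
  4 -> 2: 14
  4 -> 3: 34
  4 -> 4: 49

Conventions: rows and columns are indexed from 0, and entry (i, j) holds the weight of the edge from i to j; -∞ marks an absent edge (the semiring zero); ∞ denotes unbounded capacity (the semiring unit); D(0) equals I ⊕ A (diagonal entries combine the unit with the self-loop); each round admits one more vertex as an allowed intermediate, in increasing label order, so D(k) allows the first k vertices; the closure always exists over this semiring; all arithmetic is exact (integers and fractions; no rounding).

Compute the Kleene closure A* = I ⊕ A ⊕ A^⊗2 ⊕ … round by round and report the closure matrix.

D(0):
  [∞, 44, 1, 49, 87]
  [26, ∞, 72, 66, 61]
  [6, 34, ∞, -∞, 69]
  [85, 99, -∞, ∞, -∞]
  [-∞, 95, 14, 34, ∞]
D(1):
  [∞, 44, 1, 49, 87]
  [26, ∞, 72, 66, 61]
  [6, 34, ∞, 6, 69]
  [85, 99, 1, ∞, 85]
  [-∞, 95, 14, 34, ∞]
D(2):
  [∞, 44, 44, 49, 87]
  [26, ∞, 72, 66, 61]
  [26, 34, ∞, 34, 69]
  [85, 99, 72, ∞, 85]
  [26, 95, 72, 66, ∞]
D(3):
  [∞, 44, 44, 49, 87]
  [26, ∞, 72, 66, 69]
  [26, 34, ∞, 34, 69]
  [85, 99, 72, ∞, 85]
  [26, 95, 72, 66, ∞]
D(4):
  [∞, 49, 49, 49, 87]
  [66, ∞, 72, 66, 69]
  [34, 34, ∞, 34, 69]
  [85, 99, 72, ∞, 85]
  [66, 95, 72, 66, ∞]
D(5):
  [∞, 87, 72, 66, 87]
  [66, ∞, 72, 66, 69]
  [66, 69, ∞, 66, 69]
  [85, 99, 72, ∞, 85]
  [66, 95, 72, 66, ∞]
Answer: A* = [[∞, 87, 72, 66, 87], [66, ∞, 72, 66, 69], [66, 69, ∞, 66, 69], [85, 99, 72, ∞, 85], [66, 95, 72, 66, ∞]]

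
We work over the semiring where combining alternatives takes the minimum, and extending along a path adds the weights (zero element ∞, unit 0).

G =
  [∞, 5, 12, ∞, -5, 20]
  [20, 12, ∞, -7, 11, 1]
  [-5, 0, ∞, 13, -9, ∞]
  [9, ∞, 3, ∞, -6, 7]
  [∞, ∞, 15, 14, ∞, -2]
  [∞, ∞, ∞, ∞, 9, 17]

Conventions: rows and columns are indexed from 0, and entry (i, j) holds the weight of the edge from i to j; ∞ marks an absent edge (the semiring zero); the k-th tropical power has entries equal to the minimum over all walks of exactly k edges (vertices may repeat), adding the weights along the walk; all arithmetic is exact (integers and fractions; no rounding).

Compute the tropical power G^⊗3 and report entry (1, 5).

G^⊗2:
  [7, 12, 10, -2, 3, -7]
  [2, 24, -4, 5, -13, 0]
  [20, 0, 6, -7, -10, -11]
  [-2, 3, 9, 8, -6, -8]
  [10, 15, 17, 28, 6, 15]
  [∞, ∞, 24, 23, 26, 7]
G^⊗3:
  [5, 10, 1, 5, -8, 1]
  [-9, -4, 2, 1, -13, -15]
  [1, 6, -4, -7, -13, -12]
  [4, 3, 9, -4, -7, -8]
  [12, 15, 21, 8, 5, 4]
  [19, 24, 26, 37, 15, 24]
Key observation: the optimum is the walk 1->3->4->5, with weight (-7) + (-6) + (-2) = -15.
Optimal value attained by: walk 1->3->4->5.
Answer: (G^⊗3)[1][5] = -15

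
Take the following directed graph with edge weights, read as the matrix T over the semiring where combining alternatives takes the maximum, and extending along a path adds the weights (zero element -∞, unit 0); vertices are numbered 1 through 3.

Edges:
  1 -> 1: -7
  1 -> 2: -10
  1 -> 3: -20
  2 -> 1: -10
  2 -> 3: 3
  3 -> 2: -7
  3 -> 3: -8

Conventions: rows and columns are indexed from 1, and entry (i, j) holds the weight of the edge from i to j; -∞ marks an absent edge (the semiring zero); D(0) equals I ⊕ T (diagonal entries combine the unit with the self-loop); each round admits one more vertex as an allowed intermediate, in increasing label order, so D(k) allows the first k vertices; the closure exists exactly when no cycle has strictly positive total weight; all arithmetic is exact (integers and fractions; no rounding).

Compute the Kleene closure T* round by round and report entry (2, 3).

D(0):
  [0, -10, -20]
  [-10, 0, 3]
  [-∞, -7, 0]
D(1):
  [0, -10, -20]
  [-10, 0, 3]
  [-∞, -7, 0]
D(2):
  [0, -10, -7]
  [-10, 0, 3]
  [-17, -7, 0]
D(3):
  [0, -10, -7]
  [-10, 0, 3]
  [-17, -7, 0]
Answer: T*[2][3] = 3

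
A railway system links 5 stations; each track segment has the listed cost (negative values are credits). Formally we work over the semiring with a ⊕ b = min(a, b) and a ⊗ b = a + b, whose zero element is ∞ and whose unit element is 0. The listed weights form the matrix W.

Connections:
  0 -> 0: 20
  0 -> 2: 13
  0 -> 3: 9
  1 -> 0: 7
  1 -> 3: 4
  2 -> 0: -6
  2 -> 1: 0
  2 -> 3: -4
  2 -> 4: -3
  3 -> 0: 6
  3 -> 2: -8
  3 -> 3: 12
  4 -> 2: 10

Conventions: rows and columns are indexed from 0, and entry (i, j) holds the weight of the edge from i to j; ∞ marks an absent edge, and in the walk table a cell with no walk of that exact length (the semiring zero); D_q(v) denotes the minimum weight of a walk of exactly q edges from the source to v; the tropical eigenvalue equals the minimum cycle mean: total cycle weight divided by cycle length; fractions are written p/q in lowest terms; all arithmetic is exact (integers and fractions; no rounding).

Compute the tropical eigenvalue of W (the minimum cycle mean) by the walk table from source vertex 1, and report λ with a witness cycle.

q=0: [∞, 0, ∞, ∞, ∞]
q=1: [7, ∞, ∞, 4, ∞]
q=2: [10, ∞, -4, 16, ∞]
q=3: [-10, -4, 8, -8, -7]
q=4: [-2, 8, -16, -1, 5]
q=5: [-22, -16, -9, -20, -19]
Optimal cycle mean attained by: cycle 2->3->2, total (-4) + (-8), length 2.
Answer: λ = -6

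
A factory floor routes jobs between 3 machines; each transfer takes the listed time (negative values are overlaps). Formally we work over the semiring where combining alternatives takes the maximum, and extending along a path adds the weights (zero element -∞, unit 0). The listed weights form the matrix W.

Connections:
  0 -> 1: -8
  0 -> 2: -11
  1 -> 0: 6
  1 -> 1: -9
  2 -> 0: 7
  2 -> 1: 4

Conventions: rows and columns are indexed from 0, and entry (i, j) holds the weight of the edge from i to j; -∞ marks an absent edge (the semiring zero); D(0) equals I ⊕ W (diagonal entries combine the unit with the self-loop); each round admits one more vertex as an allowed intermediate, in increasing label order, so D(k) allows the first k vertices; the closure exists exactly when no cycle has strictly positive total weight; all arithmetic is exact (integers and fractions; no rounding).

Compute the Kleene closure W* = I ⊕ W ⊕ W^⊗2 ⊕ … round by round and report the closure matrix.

D(0):
  [0, -8, -11]
  [6, 0, -∞]
  [7, 4, 0]
D(1):
  [0, -8, -11]
  [6, 0, -5]
  [7, 4, 0]
D(2):
  [0, -8, -11]
  [6, 0, -5]
  [10, 4, 0]
D(3):
  [0, -7, -11]
  [6, 0, -5]
  [10, 4, 0]
Answer: W* = [[0, -7, -11], [6, 0, -5], [10, 4, 0]]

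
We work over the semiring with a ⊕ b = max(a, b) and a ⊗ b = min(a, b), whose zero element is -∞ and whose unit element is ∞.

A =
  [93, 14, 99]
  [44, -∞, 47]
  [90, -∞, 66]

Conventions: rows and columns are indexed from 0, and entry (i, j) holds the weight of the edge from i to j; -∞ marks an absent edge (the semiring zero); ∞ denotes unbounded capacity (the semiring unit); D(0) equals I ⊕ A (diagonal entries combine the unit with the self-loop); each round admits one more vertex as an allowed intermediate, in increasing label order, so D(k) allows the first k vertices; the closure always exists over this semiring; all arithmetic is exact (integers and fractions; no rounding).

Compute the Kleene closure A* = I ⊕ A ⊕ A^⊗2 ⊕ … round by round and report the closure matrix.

D(0):
  [∞, 14, 99]
  [44, ∞, 47]
  [90, -∞, ∞]
D(1):
  [∞, 14, 99]
  [44, ∞, 47]
  [90, 14, ∞]
D(2):
  [∞, 14, 99]
  [44, ∞, 47]
  [90, 14, ∞]
D(3):
  [∞, 14, 99]
  [47, ∞, 47]
  [90, 14, ∞]
Answer: A* = [[∞, 14, 99], [47, ∞, 47], [90, 14, ∞]]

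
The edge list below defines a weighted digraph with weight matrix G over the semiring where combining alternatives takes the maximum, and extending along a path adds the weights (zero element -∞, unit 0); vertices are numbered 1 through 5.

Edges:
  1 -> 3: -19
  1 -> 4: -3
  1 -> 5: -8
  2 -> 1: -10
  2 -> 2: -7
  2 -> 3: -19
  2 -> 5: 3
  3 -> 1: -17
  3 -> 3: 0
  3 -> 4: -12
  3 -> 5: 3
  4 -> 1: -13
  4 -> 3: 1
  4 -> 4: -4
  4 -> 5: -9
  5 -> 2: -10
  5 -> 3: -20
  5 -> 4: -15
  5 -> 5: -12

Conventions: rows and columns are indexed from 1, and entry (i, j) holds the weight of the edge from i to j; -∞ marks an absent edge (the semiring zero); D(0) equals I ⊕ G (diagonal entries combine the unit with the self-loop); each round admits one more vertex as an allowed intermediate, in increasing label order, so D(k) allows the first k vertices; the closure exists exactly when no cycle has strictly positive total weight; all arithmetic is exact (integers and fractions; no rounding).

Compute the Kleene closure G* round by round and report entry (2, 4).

D(0):
  [0, -∞, -19, -3, -8]
  [-10, 0, -19, -∞, 3]
  [-17, -∞, 0, -12, 3]
  [-13, -∞, 1, 0, -9]
  [-∞, -10, -20, -15, 0]
D(1):
  [0, -∞, -19, -3, -8]
  [-10, 0, -19, -13, 3]
  [-17, -∞, 0, -12, 3]
  [-13, -∞, 1, 0, -9]
  [-∞, -10, -20, -15, 0]
D(2):
  [0, -∞, -19, -3, -8]
  [-10, 0, -19, -13, 3]
  [-17, -∞, 0, -12, 3]
  [-13, -∞, 1, 0, -9]
  [-20, -10, -20, -15, 0]
D(3):
  [0, -∞, -19, -3, -8]
  [-10, 0, -19, -13, 3]
  [-17, -∞, 0, -12, 3]
  [-13, -∞, 1, 0, 4]
  [-20, -10, -20, -15, 0]
D(4):
  [0, -∞, -2, -3, 1]
  [-10, 0, -12, -13, 3]
  [-17, -∞, 0, -12, 3]
  [-13, -∞, 1, 0, 4]
  [-20, -10, -14, -15, 0]
D(5):
  [0, -9, -2, -3, 1]
  [-10, 0, -11, -12, 3]
  [-17, -7, 0, -12, 3]
  [-13, -6, 1, 0, 4]
  [-20, -10, -14, -15, 0]
Answer: G*[2][4] = -12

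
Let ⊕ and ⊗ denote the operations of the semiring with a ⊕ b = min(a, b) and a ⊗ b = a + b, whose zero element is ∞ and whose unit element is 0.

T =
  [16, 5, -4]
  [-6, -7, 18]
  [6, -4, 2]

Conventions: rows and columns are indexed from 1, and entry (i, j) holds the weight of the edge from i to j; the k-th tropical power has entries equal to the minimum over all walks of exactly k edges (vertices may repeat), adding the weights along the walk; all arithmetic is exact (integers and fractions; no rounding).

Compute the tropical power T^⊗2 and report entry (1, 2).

T^⊗2:
  [-1, -8, -2]
  [-13, -14, -10]
  [-10, -11, 2]
Key observation: the optimum is the walk 1->3->2, with weight (-4) + (-4) = -8.
Optimal value attained by: walk 1->3->2.
Answer: (T^⊗2)[1][2] = -8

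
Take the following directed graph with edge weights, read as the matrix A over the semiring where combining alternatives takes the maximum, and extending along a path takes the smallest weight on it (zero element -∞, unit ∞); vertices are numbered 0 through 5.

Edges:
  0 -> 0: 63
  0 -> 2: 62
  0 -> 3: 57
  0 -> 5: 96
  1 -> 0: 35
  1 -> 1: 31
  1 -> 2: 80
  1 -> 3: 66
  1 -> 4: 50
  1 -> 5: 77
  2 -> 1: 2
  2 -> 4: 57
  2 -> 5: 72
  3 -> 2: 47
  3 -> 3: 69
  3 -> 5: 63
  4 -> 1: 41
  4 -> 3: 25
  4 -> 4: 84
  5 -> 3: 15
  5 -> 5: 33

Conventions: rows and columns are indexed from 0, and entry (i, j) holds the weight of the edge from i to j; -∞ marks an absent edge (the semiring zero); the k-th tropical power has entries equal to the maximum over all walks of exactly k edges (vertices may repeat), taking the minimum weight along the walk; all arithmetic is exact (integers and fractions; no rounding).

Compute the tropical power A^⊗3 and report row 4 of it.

A^⊗2:
  [63, 2, 62, 57, 57, 63]
  [35, 41, 47, 66, 57, 72]
  [2, 41, 2, 25, 57, 33]
  [-∞, 2, 47, 69, 47, 63]
  [35, 41, 41, 41, 84, 41]
  [-∞, -∞, 15, 15, -∞, 33]
A^⊗3:
  [63, 41, 62, 57, 57, 63]
  [35, 41, 47, 66, 57, 63]
  [35, 41, 41, 41, 57, 41]
  [2, 41, 47, 69, 47, 63]
  [35, 41, 41, 41, 84, 41]
  [-∞, 2, 15, 15, 15, 33]
Answer: row 4 of A^⊗3 = [35, 41, 41, 41, 84, 41]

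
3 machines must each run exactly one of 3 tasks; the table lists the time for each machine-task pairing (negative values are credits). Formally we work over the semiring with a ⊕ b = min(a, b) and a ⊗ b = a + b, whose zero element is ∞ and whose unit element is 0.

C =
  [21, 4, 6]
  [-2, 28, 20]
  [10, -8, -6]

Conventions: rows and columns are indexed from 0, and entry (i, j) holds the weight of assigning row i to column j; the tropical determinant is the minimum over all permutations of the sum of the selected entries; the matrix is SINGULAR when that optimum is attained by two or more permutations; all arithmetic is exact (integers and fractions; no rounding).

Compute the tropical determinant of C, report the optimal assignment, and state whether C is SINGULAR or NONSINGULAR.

σ = (0, 1, 2): 21 + 28 + (-6) = 43
σ = (0, 2, 1): 21 + 20 + (-8) = 33
σ = (1, 0, 2): 4 + (-2) + (-6) = -4
σ = (1, 2, 0): 4 + 20 + 10 = 34
σ = (2, 0, 1): 6 + (-2) + (-8) = -4
σ = (2, 1, 0): 6 + 28 + 10 = 44
Optimal value attained by: σ = (1, 0, 2).
Answer: det⊕(C) = -4; verdict: SINGULAR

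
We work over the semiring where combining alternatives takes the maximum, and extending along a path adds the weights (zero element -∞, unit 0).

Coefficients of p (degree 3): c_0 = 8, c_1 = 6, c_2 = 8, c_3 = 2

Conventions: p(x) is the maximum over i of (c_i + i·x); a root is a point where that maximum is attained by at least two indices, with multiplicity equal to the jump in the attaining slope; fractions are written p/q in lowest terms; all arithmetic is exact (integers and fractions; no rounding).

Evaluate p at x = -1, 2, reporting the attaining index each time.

p(-1) = max(8+0·(-1)=8, 6+1·(-1)=5, 8+2·(-1)=6, 2+3·(-1)=-1) = 8 (attained by i=0)
p(2) = max(8+0·2=8, 6+1·2=8, 8+2·2=12, 2+3·2=8) = 12 (attained by i=2)
Answer: p(-1) = 8; p(2) = 12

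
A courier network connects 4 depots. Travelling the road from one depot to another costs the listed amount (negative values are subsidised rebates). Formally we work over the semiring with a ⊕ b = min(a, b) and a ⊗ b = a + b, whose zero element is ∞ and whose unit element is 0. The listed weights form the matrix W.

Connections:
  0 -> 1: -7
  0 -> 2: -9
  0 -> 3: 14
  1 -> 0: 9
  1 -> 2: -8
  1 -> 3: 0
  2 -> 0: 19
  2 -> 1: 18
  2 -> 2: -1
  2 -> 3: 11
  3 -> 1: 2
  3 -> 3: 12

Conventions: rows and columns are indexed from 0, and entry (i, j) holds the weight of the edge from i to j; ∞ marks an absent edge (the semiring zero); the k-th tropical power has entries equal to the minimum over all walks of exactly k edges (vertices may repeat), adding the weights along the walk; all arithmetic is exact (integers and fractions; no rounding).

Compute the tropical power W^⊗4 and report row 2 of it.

W^⊗2:
  [2, 9, -15, -7]
  [11, 2, -9, 3]
  [18, 12, -2, 10]
  [11, 14, -6, 2]
W^⊗3:
  [4, -5, -16, -4]
  [10, 4, -10, 2]
  [17, 11, -3, 9]
  [13, 4, -7, 5]
W^⊗4:
  [3, -3, -17, -5]
  [9, 3, -11, 1]
  [16, 10, -4, 8]
  [12, 6, -8, 4]
Answer: row 2 of W^⊗4 = [16, 10, -4, 8]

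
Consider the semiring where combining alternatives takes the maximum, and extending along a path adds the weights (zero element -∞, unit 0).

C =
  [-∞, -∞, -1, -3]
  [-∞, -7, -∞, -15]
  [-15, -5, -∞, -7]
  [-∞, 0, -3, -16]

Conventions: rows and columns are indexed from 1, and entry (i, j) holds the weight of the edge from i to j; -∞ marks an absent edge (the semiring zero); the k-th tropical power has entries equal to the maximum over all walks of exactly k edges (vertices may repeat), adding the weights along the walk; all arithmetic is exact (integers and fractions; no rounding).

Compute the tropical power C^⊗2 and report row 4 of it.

C^⊗2:
  [-16, -3, -6, -8]
  [-∞, -14, -18, -22]
  [-∞, -7, -10, -18]
  [-18, -7, -19, -10]
Answer: row 4 of C^⊗2 = [-18, -7, -19, -10]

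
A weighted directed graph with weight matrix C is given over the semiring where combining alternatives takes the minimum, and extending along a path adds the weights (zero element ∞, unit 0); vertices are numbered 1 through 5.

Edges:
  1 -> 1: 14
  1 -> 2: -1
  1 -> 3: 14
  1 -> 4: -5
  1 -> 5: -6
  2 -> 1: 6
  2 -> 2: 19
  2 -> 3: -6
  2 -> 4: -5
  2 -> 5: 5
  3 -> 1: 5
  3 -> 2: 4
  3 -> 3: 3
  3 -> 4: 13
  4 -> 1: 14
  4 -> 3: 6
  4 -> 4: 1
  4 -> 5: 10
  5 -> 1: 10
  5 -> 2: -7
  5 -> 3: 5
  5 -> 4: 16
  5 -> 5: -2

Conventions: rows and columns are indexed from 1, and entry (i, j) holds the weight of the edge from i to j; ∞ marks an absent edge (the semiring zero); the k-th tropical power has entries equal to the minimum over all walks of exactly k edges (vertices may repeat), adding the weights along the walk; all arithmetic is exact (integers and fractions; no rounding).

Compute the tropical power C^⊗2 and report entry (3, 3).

C^⊗2:
  [4, -13, -7, -6, -8]
  [-1, -2, -3, -4, 0]
  [8, 4, -2, -1, -1]
  [11, 3, 7, 2, 8]
  [-1, -9, -13, -12, -4]
Key observation: the optimum is the walk 3->2->3, with weight 4 + (-6) = -2.
Optimal value attained by: walk 3->2->3.
Answer: (C^⊗2)[3][3] = -2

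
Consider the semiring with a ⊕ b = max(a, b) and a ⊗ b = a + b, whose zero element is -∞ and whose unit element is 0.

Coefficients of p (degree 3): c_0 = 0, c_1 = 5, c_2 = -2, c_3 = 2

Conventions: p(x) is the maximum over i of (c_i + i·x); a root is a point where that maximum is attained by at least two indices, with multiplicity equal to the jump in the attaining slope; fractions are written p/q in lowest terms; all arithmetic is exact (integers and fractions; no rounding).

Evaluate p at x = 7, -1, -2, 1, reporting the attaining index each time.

p(7) = max(0+0·7=0, 5+1·7=12, -2+2·7=12, 2+3·7=23) = 23 (attained by i=3)
p(-1) = max(0+0·(-1)=0, 5+1·(-1)=4, -2+2·(-1)=-4, 2+3·(-1)=-1) = 4 (attained by i=1)
p(-2) = max(0+0·(-2)=0, 5+1·(-2)=3, -2+2·(-2)=-6, 2+3·(-2)=-4) = 3 (attained by i=1)
p(1) = max(0+0·1=0, 5+1·1=6, -2+2·1=0, 2+3·1=5) = 6 (attained by i=1)
Answer: p(7) = 23; p(-1) = 4; p(-2) = 3; p(1) = 6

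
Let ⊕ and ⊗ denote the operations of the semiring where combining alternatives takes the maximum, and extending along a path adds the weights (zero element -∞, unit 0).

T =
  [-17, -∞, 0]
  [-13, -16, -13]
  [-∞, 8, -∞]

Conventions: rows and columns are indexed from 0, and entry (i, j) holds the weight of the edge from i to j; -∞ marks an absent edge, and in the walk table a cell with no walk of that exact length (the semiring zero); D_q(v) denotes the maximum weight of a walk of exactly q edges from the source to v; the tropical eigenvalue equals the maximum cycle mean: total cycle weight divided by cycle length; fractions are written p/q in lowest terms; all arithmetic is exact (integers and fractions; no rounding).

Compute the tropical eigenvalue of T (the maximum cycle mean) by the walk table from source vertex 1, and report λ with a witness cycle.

q=0: [-∞, 0, -∞]
q=1: [-13, -16, -13]
q=2: [-29, -5, -13]
q=3: [-18, -5, -18]
Optimal cycle mean attained by: cycle 0->2->1->0, total 0 + 8 + (-13), length 3.
Answer: λ = -5/3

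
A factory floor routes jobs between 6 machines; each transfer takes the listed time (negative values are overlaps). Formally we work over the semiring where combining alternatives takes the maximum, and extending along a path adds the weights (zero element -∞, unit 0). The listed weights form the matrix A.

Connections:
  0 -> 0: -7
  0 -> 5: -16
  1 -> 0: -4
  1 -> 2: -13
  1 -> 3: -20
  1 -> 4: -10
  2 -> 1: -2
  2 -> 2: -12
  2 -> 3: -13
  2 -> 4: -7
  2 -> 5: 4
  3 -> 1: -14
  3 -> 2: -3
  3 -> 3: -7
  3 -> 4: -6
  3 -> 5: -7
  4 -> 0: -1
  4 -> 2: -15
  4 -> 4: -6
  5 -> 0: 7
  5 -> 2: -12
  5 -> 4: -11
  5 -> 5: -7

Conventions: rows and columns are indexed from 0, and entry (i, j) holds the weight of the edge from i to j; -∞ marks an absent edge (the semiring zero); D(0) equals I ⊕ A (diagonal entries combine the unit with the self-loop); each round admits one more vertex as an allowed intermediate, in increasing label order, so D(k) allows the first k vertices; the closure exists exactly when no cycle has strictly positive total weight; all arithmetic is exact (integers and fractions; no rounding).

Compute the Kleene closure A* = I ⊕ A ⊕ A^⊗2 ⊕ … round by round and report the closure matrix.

D(0):
  [0, -∞, -∞, -∞, -∞, -16]
  [-4, 0, -13, -20, -10, -∞]
  [-∞, -2, 0, -13, -7, 4]
  [-∞, -14, -3, 0, -6, -7]
  [-1, -∞, -15, -∞, 0, -∞]
  [7, -∞, -12, -∞, -11, 0]
D(1):
  [0, -∞, -∞, -∞, -∞, -16]
  [-4, 0, -13, -20, -10, -20]
  [-∞, -2, 0, -13, -7, 4]
  [-∞, -14, -3, 0, -6, -7]
  [-1, -∞, -15, -∞, 0, -17]
  [7, -∞, -12, -∞, -11, 0]
D(2):
  [0, -∞, -∞, -∞, -∞, -16]
  [-4, 0, -13, -20, -10, -20]
  [-6, -2, 0, -13, -7, 4]
  [-18, -14, -3, 0, -6, -7]
  [-1, -∞, -15, -∞, 0, -17]
  [7, -∞, -12, -∞, -11, 0]
D(3):
  [0, -∞, -∞, -∞, -∞, -16]
  [-4, 0, -13, -20, -10, -9]
  [-6, -2, 0, -13, -7, 4]
  [-9, -5, -3, 0, -6, 1]
  [-1, -17, -15, -28, 0, -11]
  [7, -14, -12, -25, -11, 0]
D(4):
  [0, -∞, -∞, -∞, -∞, -16]
  [-4, 0, -13, -20, -10, -9]
  [-6, -2, 0, -13, -7, 4]
  [-9, -5, -3, 0, -6, 1]
  [-1, -17, -15, -28, 0, -11]
  [7, -14, -12, -25, -11, 0]
D(5):
  [0, -∞, -∞, -∞, -∞, -16]
  [-4, 0, -13, -20, -10, -9]
  [-6, -2, 0, -13, -7, 4]
  [-7, -5, -3, 0, -6, 1]
  [-1, -17, -15, -28, 0, -11]
  [7, -14, -12, -25, -11, 0]
D(6):
  [0, -30, -28, -41, -27, -16]
  [-2, 0, -13, -20, -10, -9]
  [11, -2, 0, -13, -7, 4]
  [8, -5, -3, 0, -6, 1]
  [-1, -17, -15, -28, 0, -11]
  [7, -14, -12, -25, -11, 0]
Answer: A* = [[0, -30, -28, -41, -27, -16], [-2, 0, -13, -20, -10, -9], [11, -2, 0, -13, -7, 4], [8, -5, -3, 0, -6, 1], [-1, -17, -15, -28, 0, -11], [7, -14, -12, -25, -11, 0]]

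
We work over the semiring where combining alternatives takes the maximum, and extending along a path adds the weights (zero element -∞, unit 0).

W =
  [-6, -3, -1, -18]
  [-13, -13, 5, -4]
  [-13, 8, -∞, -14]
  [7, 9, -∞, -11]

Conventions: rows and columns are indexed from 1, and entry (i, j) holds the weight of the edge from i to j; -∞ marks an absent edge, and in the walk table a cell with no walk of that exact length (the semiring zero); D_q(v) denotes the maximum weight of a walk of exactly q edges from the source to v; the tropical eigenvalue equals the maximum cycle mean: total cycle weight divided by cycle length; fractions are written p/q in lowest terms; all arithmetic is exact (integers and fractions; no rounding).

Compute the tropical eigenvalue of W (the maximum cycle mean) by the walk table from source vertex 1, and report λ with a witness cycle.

q=0: [0, -∞, -∞, -∞]
q=1: [-6, -3, -1, -18]
q=2: [-11, 7, 2, -7]
q=3: [0, 10, 12, 3]
q=4: [10, 20, 15, 6]
Optimal cycle mean attained by: cycle 2->3->2, total 5 + 8, length 2.
Answer: λ = 13/2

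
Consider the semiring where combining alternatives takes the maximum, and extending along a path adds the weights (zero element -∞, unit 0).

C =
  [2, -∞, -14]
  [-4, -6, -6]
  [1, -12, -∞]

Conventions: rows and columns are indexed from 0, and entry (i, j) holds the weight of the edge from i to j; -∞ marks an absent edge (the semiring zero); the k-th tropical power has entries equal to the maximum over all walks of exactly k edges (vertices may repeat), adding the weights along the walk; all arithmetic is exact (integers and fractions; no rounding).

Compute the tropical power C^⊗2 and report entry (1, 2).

C^⊗2:
  [4, -26, -12]
  [-2, -12, -12]
  [3, -18, -13]
Key observation: the optimum is the walk 1->1->2, with weight (-6) + (-6) = -12.
Optimal value attained by: walk 1->1->2.
Answer: (C^⊗2)[1][2] = -12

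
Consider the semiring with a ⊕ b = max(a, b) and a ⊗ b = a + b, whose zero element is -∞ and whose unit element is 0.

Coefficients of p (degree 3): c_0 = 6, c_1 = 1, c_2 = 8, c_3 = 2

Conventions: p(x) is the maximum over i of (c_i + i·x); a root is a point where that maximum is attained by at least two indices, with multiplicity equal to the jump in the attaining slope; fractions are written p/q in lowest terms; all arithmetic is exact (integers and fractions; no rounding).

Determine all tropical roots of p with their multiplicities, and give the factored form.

hull edge (i=0, c=6) to (i=2, c=8): slope 1, span 2
hull edge (i=2, c=8) to (i=3, c=2): slope -6, span 1
Factored form: p(x) = 2 ⊗ (x ⊕ (-1)) ⊗ (x ⊕ (-1)) ⊗ (x ⊕ 6)
Answer: roots = -1 (mult 2), 6 (mult 1)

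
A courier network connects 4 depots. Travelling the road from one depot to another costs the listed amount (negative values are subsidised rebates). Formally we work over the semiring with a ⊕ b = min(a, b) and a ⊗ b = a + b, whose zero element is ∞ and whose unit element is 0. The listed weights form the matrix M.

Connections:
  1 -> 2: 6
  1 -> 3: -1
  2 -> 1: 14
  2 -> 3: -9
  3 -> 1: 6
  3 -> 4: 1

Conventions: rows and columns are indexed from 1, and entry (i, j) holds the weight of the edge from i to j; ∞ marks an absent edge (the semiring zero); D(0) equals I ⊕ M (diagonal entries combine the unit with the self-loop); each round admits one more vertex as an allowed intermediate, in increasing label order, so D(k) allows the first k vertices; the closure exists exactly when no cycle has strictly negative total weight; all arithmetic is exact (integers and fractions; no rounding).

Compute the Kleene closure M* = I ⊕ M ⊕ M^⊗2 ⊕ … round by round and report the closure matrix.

D(0):
  [0, 6, -1, ∞]
  [14, 0, -9, ∞]
  [6, ∞, 0, 1]
  [∞, ∞, ∞, 0]
D(1):
  [0, 6, -1, ∞]
  [14, 0, -9, ∞]
  [6, 12, 0, 1]
  [∞, ∞, ∞, 0]
D(2):
  [0, 6, -3, ∞]
  [14, 0, -9, ∞]
  [6, 12, 0, 1]
  [∞, ∞, ∞, 0]
D(3):
  [0, 6, -3, -2]
  [-3, 0, -9, -8]
  [6, 12, 0, 1]
  [∞, ∞, ∞, 0]
D(4):
  [0, 6, -3, -2]
  [-3, 0, -9, -8]
  [6, 12, 0, 1]
  [∞, ∞, ∞, 0]
Answer: M* = [[0, 6, -3, -2], [-3, 0, -9, -8], [6, 12, 0, 1], [∞, ∞, ∞, 0]]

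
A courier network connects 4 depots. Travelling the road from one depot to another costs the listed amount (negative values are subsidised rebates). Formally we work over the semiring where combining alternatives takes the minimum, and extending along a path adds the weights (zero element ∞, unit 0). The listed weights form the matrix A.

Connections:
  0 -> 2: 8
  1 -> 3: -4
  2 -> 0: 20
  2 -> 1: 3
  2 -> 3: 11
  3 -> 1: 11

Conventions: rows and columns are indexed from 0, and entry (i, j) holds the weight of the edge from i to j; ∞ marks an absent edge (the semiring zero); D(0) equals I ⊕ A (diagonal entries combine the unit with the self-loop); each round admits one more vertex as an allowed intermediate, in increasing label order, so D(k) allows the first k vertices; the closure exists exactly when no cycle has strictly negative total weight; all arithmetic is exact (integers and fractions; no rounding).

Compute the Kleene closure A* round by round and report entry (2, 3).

D(0):
  [0, ∞, 8, ∞]
  [∞, 0, ∞, -4]
  [20, 3, 0, 11]
  [∞, 11, ∞, 0]
D(1):
  [0, ∞, 8, ∞]
  [∞, 0, ∞, -4]
  [20, 3, 0, 11]
  [∞, 11, ∞, 0]
D(2):
  [0, ∞, 8, ∞]
  [∞, 0, ∞, -4]
  [20, 3, 0, -1]
  [∞, 11, ∞, 0]
D(3):
  [0, 11, 8, 7]
  [∞, 0, ∞, -4]
  [20, 3, 0, -1]
  [∞, 11, ∞, 0]
D(4):
  [0, 11, 8, 7]
  [∞, 0, ∞, -4]
  [20, 3, 0, -1]
  [∞, 11, ∞, 0]
Answer: A*[2][3] = -1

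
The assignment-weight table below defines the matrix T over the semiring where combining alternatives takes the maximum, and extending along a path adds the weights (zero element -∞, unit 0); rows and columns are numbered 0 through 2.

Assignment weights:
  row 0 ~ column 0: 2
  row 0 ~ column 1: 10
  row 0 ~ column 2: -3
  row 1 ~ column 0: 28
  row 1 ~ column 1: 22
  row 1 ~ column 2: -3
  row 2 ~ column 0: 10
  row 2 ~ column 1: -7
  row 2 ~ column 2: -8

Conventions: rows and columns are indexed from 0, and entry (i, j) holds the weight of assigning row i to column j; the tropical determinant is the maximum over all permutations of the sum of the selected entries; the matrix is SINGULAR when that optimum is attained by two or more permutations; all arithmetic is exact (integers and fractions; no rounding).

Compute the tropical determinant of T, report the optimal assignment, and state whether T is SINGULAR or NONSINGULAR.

σ = (0, 1, 2): 2 + 22 + (-8) = 16
σ = (0, 2, 1): 2 + (-3) + (-7) = -8
σ = (1, 0, 2): 10 + 28 + (-8) = 30
σ = (1, 2, 0): 10 + (-3) + 10 = 17
σ = (2, 0, 1): (-3) + 28 + (-7) = 18
σ = (2, 1, 0): (-3) + 22 + 10 = 29
Optimal value attained by: σ = (1, 0, 2).
Answer: det⊕(T) = 30; verdict: NONSINGULAR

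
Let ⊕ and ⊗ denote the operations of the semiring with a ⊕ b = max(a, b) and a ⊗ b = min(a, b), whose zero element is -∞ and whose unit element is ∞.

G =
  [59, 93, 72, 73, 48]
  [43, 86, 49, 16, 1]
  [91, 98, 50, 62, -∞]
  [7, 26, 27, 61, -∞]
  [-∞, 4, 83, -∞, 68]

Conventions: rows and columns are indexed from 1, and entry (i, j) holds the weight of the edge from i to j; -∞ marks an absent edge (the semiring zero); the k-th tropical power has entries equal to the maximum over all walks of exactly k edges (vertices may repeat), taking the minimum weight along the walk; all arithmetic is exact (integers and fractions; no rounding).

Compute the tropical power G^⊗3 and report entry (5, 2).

G^⊗2:
  [72, 86, 59, 62, 48]
  [49, 86, 49, 49, 43]
  [59, 91, 72, 73, 48]
  [27, 27, 27, 61, 7]
  [83, 83, 68, 62, 68]
G^⊗3:
  [59, 86, 72, 72, 48]
  [49, 86, 49, 49, 48]
  [72, 86, 59, 62, 48]
  [27, 27, 27, 61, 27]
  [68, 83, 72, 73, 68]
Key observation: the optimum is the walk 5->3->1->2, with weight 83 min 91 min 93 = 83.
Optimal value attained by: walk 5->3->1->2.
Answer: (G^⊗3)[5][2] = 83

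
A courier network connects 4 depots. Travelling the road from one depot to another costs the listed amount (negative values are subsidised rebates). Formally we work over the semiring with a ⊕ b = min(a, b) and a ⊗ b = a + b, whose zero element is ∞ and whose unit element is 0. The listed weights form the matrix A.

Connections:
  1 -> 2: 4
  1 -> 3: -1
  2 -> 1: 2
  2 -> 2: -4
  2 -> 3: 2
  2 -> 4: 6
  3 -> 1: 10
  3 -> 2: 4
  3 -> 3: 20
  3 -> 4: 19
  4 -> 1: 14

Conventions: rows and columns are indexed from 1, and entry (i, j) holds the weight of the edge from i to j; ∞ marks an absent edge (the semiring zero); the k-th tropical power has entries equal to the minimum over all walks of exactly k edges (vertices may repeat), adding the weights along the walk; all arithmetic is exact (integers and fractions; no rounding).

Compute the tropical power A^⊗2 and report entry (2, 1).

A^⊗2:
  [6, 0, 6, 10]
  [-2, -8, -2, 2]
  [6, 0, 6, 10]
  [∞, 18, 13, ∞]
Key observation: the optimum is the walk 2->2->1, with weight (-4) + 2 = -2.
Optimal value attained by: walk 2->2->1.
Answer: (A^⊗2)[2][1] = -2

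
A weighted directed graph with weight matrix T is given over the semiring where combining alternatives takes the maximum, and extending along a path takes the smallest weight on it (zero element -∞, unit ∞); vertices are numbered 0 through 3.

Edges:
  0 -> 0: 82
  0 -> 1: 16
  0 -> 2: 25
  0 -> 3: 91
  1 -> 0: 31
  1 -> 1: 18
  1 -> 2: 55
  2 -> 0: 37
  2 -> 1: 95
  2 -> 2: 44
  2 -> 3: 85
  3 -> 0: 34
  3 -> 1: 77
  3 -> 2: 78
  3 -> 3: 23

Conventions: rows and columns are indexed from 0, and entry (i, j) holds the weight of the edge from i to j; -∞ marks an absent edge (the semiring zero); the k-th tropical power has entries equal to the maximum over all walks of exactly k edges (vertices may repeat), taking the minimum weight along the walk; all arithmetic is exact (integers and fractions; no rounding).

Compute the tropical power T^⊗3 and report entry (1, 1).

T^⊗2:
  [82, 77, 78, 82]
  [37, 55, 44, 55]
  [37, 77, 78, 44]
  [37, 78, 55, 78]
T^⊗3:
  [82, 78, 78, 82]
  [37, 55, 55, 44]
  [37, 78, 55, 78]
  [37, 77, 78, 55]
Key observation: the optimum is the walk 1->2->3->1, with weight 55 min 85 min 77 = 55.
Optimal value attained by: walk 1->2->3->1.
Answer: (T^⊗3)[1][1] = 55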